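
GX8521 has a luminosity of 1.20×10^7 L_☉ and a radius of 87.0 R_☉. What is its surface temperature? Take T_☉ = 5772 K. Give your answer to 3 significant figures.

T/T_☉ = (L/L_☉)^(1/4) / (R/R_☉)^(1/2)
T = 5772 × (1.20×10^7)^(1/4) / √(87.0) = 5772 × 58.86 / 9.327 = 3.642×10^4 K.

3.64×10^4 K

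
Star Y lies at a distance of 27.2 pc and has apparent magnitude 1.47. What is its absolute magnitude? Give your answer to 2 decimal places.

-0.70

M = m − 5 log₁₀(d/10 pc) = 1.47 − 5 log₁₀(27.2/10)
  = 1.47 − 5 × 0.435 = 1.47 − 2.17 = -0.70.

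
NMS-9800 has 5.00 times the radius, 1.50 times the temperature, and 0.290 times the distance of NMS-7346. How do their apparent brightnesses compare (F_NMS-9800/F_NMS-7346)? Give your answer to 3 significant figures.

1.50×10^3

L_NMS-9800/L_NMS-7346 = (R_NMS-9800/R_NMS-7346)²(T_NMS-9800/T_NMS-7346)⁴ = (5.00)² × (1.50)⁴ = 126.6.
F_NMS-9800/F_NMS-7346 = (L_NMS-9800/L_NMS-7346)/(d_NMS-9800/d_NMS-7346)² = 126.6 / (0.290)² = 1505.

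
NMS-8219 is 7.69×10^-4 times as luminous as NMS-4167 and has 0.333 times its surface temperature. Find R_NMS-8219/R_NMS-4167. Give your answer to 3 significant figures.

0.250

L ∝ R²T⁴ gives R ∝ √L / T², so
R_NMS-8219/R_NMS-4167 = √(7.69×10^-4) / (0.333)² = 0.02773 / 0.1109 = 0.2501.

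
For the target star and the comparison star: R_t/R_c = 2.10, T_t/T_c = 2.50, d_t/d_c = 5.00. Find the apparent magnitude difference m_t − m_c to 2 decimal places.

L_t/L_c = (2.10)²(2.50)⁴ = 172.3.
F_t/F_c = (L_t/L_c)/(d_t/d_c)² = 172.3/25.00 = 6.891.
m_t − m_c = −2.5 log₁₀(6.891) = -2.10.

-2.10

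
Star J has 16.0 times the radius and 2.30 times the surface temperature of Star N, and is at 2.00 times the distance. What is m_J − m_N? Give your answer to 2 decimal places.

L_J/L_N = (16.0)²(2.30)⁴ = 7164.
F_J/F_N = (L_J/L_N)/(d_J/d_N)² = 7164/4.000 = 1791.
m_J − m_N = −2.5 log₁₀(1791) = -8.13.

-8.13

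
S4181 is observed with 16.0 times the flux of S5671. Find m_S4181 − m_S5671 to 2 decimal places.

m_S4181 − m_S5671 = −2.5 log₁₀(F_S4181/F_S5671) = −2.5 log₁₀(16.0) = −2.5 × (1.204) = -3.010.

-3.01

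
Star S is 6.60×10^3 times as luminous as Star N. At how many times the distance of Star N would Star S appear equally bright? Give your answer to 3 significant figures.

81.2

Equal flux requires L_S/d_S² = L_N/d_N², so d_S/d_N = √(L_S/L_N)
= √(6.60×10^3) = 81.24.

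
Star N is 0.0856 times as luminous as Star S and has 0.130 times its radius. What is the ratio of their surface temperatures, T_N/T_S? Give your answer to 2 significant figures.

L ∝ R²T⁴ gives T ∝ (L/R²)^(1/4), so
T_N/T_S = (0.0856 / 0.130²)^(1/4) = (5.065)^(1/4) = 1.500.

1.5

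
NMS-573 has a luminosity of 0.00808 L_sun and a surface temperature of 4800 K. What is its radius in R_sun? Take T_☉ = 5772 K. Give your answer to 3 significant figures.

R/R_☉ = √(L/L_☉) / (T/T_☉)² = √(0.00808) / (0.8316)²
       = 0.08989 / 0.6916 = 0.1300.

0.130 R_sun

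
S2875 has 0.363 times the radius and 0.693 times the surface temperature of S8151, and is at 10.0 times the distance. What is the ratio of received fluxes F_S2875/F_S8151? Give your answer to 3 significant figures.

L_S2875/L_S8151 = (R_S2875/R_S8151)²(T_S2875/T_S8151)⁴ = (0.363)² × (0.693)⁴ = 0.03039.
F_S2875/F_S8151 = (L_S2875/L_S8151)/(d_S2875/d_S8151)² = 0.03039 / (10.0)² = 3.039×10^-4.

3.04×10^-4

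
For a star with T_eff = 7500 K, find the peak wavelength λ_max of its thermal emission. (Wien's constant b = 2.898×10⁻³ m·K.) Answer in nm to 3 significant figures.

λ_max = b/T = 2.898×10⁻³ / 7500 = 3.86×10^-7 m = 386.4 nm.

386 nm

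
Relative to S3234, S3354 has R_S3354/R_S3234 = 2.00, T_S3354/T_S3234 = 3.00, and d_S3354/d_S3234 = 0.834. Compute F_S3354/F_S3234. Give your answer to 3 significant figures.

466

L_S3354/L_S3234 = (R_S3354/R_S3234)²(T_S3354/T_S3234)⁴ = (2.00)² × (3.00)⁴ = 324.0.
F_S3354/F_S3234 = (L_S3354/L_S3234)/(d_S3354/d_S3234)² = 324.0 / (0.834)² = 465.8.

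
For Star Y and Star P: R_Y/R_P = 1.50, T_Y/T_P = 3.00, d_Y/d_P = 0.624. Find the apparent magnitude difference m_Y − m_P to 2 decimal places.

L_Y/L_P = (1.50)²(3.00)⁴ = 182.2.
F_Y/F_P = (L_Y/L_P)/(d_Y/d_P)² = 182.2/0.3894 = 468.1.
m_Y − m_P = −2.5 log₁₀(468.1) = -6.68.

-6.68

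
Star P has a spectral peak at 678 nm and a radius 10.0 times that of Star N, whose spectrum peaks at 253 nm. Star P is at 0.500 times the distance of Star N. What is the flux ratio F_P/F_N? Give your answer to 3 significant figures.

7.76

Wien's law: T_P/T_N = λ_N/λ_P = 253/678 = 0.3732.
L_P/L_N = (R_P/R_N)²(T_P/T_N)⁴ = (10.0)²(0.3732)⁴ = 1.939.
F_P/F_N = (L_P/L_N)/(d_P/d_N)² = 1.939/(0.500)² = 7.756.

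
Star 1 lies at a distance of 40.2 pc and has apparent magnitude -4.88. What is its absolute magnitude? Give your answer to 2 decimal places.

M = m − 5 log₁₀(d/10 pc) = -4.88 − 5 log₁₀(40.2/10)
  = -4.88 − 5 × 0.604 = -4.88 − 3.02 = -7.90.

-7.90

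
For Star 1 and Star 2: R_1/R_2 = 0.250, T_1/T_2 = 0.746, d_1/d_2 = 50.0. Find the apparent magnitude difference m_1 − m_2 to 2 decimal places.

L_1/L_2 = (0.250)²(0.746)⁴ = 0.01936.
F_1/F_2 = (L_1/L_2)/(d_1/d_2)² = 0.01936/2500 = 7.743×10^-6.
m_1 − m_2 = −2.5 log₁₀(7.743×10^-6) = 12.78.

12.78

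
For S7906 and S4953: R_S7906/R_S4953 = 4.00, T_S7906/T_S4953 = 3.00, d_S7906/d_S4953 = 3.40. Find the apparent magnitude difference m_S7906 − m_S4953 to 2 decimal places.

L_S7906/L_S4953 = (4.00)²(3.00)⁴ = 1296.
F_S7906/F_S4953 = (L_S7906/L_S4953)/(d_S7906/d_S4953)² = 1296/11.56 = 112.1.
m_S7906 − m_S4953 = −2.5 log₁₀(112.1) = -5.12.

-5.12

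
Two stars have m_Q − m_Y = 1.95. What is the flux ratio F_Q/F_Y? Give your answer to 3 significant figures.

F_Q/F_Y = 10^(−(m_Q − m_Y)/2.5) = 10^(-1.95/2.5) = 10^-0.780 = 0.1660.

0.166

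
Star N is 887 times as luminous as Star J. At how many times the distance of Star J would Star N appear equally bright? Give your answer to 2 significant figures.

30

Equal flux requires L_N/d_N² = L_J/d_J², so d_N/d_J = √(L_N/L_J)
= √(887) = 29.78.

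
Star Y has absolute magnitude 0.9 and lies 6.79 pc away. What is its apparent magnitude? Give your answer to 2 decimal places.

m = M + 5 log₁₀(d/10 pc) = 0.9 + 5 log₁₀(6.79/10)
  = 0.9 + 5 × -0.168 = 0.9 + -0.84 = 0.06.

0.06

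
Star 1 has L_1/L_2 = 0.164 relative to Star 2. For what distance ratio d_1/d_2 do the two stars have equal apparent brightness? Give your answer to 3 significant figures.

0.405

Equal flux requires L_1/d_1² = L_2/d_2², so d_1/d_2 = √(L_1/L_2)
= √(0.164) = 0.4050.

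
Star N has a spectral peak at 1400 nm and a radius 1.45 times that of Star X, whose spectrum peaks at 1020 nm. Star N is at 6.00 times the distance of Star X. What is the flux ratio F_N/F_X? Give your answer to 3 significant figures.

0.0165

Wien's law: T_N/T_X = λ_X/λ_N = 1020/1400 = 0.7286.
L_N/L_X = (R_N/R_X)²(T_N/T_X)⁴ = (1.45)²(0.7286)⁴ = 0.5924.
F_N/F_X = (L_N/L_X)/(d_N/d_X)² = 0.5924/(6.00)² = 0.01646.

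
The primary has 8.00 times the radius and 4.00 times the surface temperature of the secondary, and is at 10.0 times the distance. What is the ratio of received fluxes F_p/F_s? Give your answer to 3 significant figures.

164

L_p/L_s = (R_p/R_s)²(T_p/T_s)⁴ = (8.00)² × (4.00)⁴ = 1.638×10^4.
F_p/F_s = (L_p/L_s)/(d_p/d_s)² = 1.638×10^4 / (10.0)² = 163.8.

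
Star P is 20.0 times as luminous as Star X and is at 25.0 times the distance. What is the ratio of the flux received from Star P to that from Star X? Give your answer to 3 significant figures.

0.0320

F = L/(4πd²), so F_P/F_X = (L_P/L_X) / (d_P/d_X)²
= 20.0 / (25.0)² = 20.0 / 625.0 = 0.03200.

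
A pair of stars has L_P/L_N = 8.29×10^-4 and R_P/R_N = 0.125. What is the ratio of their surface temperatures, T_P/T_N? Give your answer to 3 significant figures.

0.480

L ∝ R²T⁴ gives T ∝ (L/R²)^(1/4), so
T_P/T_N = (8.29×10^-4 / 0.125²)^(1/4) = (0.05306)^(1/4) = 0.4799.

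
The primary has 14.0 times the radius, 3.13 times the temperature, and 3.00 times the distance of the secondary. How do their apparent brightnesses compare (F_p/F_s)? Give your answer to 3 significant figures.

L_p/L_s = (R_p/R_s)²(T_p/T_s)⁴ = (14.0)² × (3.13)⁴ = 1.881×10^4.
F_p/F_s = (L_p/L_s)/(d_p/d_s)² = 1.881×10^4 / (3.00)² = 2090.

2.09×10^3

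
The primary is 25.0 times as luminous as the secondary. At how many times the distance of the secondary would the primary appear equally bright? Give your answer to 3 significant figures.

Equal flux requires L_p/d_p² = L_s/d_s², so d_p/d_s = √(L_p/L_s)
= √(25.0) = 5.000.

5.00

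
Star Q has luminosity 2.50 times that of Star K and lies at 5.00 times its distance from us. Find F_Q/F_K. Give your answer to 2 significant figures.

F = L/(4πd²), so F_Q/F_K = (L_Q/L_K) / (d_Q/d_K)²
= 2.50 / (5.00)² = 2.50 / 25.00 = 0.1000.

0.10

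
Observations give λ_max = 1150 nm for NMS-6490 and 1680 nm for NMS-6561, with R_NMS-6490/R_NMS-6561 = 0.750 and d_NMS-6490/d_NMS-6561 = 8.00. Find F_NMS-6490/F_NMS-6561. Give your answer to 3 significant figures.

0.0400

Wien's law: T_NMS-6490/T_NMS-6561 = λ_NMS-6561/λ_NMS-6490 = 1680/1150 = 1.461.
L_NMS-6490/L_NMS-6561 = (R_NMS-6490/R_NMS-6561)²(T_NMS-6490/T_NMS-6561)⁴ = (0.750)²(1.461)⁴ = 2.562.
F_NMS-6490/F_NMS-6561 = (L_NMS-6490/L_NMS-6561)/(d_NMS-6490/d_NMS-6561)² = 2.562/(8.00)² = 0.04003.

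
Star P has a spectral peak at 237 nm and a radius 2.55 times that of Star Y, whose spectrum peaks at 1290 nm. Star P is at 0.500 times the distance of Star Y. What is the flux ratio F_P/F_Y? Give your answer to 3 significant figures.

Wien's law: T_P/T_Y = λ_Y/λ_P = 1290/237 = 5.443.
L_P/L_Y = (R_P/R_Y)²(T_P/T_Y)⁴ = (2.55)²(5.443)⁴ = 5707.
F_P/F_Y = (L_P/L_Y)/(d_P/d_Y)² = 5707/(0.500)² = 2.283×10^4.

2.28×10^4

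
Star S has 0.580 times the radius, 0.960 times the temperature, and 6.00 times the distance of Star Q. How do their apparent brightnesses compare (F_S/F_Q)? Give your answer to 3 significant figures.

L_S/L_Q = (R_S/R_Q)²(T_S/T_Q)⁴ = (0.580)² × (0.960)⁴ = 0.2857.
F_S/F_Q = (L_S/L_Q)/(d_S/d_Q)² = 0.2857 / (6.00)² = 0.007937.

0.00794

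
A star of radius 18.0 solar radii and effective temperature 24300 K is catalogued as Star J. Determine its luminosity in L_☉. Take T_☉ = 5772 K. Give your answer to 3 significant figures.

L/L_☉ = (R/R_☉)² (T/T_☉)⁴ = (18.0)² × (24300/5772)⁴
       = 324.0 × (4.210)⁴ = 324.0 × 314.1 = 1.018×10^5.

1.02×10^5 L_☉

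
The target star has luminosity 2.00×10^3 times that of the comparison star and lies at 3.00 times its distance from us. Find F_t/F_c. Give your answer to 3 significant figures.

F = L/(4πd²), so F_t/F_c = (L_t/L_c) / (d_t/d_c)²
= 2.00×10^3 / (3.00)² = 2.00×10^3 / 9.000 = 222.2.

222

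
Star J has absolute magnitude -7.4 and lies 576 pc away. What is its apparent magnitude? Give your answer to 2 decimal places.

1.40

m = M + 5 log₁₀(d/10 pc) = -7.4 + 5 log₁₀(576/10)
  = -7.4 + 5 × 1.760 = -7.4 + 8.80 = 1.40.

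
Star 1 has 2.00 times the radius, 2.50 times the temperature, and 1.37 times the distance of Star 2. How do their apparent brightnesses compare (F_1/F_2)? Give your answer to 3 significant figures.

L_1/L_2 = (R_1/R_2)²(T_1/T_2)⁴ = (2.00)² × (2.50)⁴ = 156.2.
F_1/F_2 = (L_1/L_2)/(d_1/d_2)² = 156.2 / (1.37)² = 83.25.

83.2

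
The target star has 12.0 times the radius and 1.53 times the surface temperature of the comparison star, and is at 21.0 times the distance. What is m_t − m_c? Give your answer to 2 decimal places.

L_t/L_c = (12.0)²(1.53)⁴ = 789.1.
F_t/F_c = (L_t/L_c)/(d_t/d_c)² = 789.1/441.0 = 1.789.
m_t − m_c = −2.5 log₁₀(1.789) = -0.63.

-0.63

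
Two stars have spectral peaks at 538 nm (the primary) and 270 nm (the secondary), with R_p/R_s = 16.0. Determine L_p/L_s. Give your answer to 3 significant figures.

16.2

Wien's law gives T ∝ 1/λ_max, so T_p/T_s = λ_s/λ_p = 270/538 = 0.5019.
Then L ∝ R²T⁴ gives L_p/L_s = (16.0)² × (0.5019)⁴ = 256.0 × 0.06343 = 16.24.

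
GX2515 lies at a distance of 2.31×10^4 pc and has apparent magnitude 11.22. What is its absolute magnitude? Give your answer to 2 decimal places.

-5.60

M = m − 5 log₁₀(d/10 pc) = 11.22 − 5 log₁₀(2.31×10^4/10)
  = 11.22 − 5 × 3.364 = 11.22 − 16.82 = -5.60.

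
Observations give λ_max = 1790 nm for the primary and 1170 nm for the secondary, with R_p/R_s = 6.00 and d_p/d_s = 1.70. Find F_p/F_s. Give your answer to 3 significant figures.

2.27

Wien's law: T_p/T_s = λ_s/λ_p = 1170/1790 = 0.6536.
L_p/L_s = (R_p/R_s)²(T_p/T_s)⁴ = (6.00)²(0.6536)⁴ = 6.571.
F_p/F_s = (L_p/L_s)/(d_p/d_s)² = 6.571/(1.70)² = 2.274.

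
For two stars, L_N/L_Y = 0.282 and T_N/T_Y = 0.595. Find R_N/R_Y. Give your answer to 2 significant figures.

L ∝ R²T⁴ gives R ∝ √L / T², so
R_N/R_Y = √(0.282) / (0.595)² = 0.5310 / 0.3540 = 1.500.

1.5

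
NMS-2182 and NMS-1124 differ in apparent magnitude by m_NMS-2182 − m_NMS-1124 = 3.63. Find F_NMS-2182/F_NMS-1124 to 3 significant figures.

0.0353

F_NMS-2182/F_NMS-1124 = 10^(−(m_NMS-2182 − m_NMS-1124)/2.5) = 10^(-3.63/2.5) = 10^-1.452 = 0.03532.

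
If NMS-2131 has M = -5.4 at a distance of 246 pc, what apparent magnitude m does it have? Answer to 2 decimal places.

m = M + 5 log₁₀(d/10 pc) = -5.4 + 5 log₁₀(246/10)
  = -5.4 + 5 × 1.391 = -5.4 + 6.95 = 1.55.

1.55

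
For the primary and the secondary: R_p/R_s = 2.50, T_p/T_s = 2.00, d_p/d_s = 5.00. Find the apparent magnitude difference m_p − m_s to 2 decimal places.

-1.51

L_p/L_s = (2.50)²(2.00)⁴ = 100.0.
F_p/F_s = (L_p/L_s)/(d_p/d_s)² = 100.0/25.00 = 4.000.
m_p − m_s = −2.5 log₁₀(4.000) = -1.51.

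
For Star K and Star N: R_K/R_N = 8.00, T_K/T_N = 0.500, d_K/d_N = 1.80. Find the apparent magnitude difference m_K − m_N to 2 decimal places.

-0.23

L_K/L_N = (8.00)²(0.500)⁴ = 4.000.
F_K/F_N = (L_K/L_N)/(d_K/d_N)² = 4.000/3.240 = 1.235.
m_K − m_N = −2.5 log₁₀(1.235) = -0.23.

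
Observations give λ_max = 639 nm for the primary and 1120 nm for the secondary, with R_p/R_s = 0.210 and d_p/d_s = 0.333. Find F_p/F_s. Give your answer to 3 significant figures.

3.75

Wien's law: T_p/T_s = λ_s/λ_p = 1120/639 = 1.753.
L_p/L_s = (R_p/R_s)²(T_p/T_s)⁴ = (0.210)²(1.753)⁴ = 0.4162.
F_p/F_s = (L_p/L_s)/(d_p/d_s)² = 0.4162/(0.333)² = 3.753.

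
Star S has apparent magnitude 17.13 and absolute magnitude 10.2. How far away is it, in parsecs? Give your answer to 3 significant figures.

m − M = 5 log₁₀(d/10 pc)
17.13 − (10.2) = 6.93 = 5 log₁₀(d/10)
d = 10 × 10^(6.93/5) = 10 × 10^1.386 = 243.2 pc.

243 pc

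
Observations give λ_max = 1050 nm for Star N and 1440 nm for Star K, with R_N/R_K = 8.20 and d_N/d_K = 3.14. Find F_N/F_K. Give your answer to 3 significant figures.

Wien's law: T_N/T_K = λ_K/λ_N = 1440/1050 = 1.371.
L_N/L_K = (R_N/R_K)²(T_N/T_K)⁴ = (8.20)²(1.371)⁴ = 237.9.
F_N/F_K = (L_N/L_K)/(d_N/d_K)² = 237.9/(3.14)² = 24.12.

24.1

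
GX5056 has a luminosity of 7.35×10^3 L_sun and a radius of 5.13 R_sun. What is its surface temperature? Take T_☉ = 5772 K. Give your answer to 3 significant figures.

T/T_☉ = (L/L_☉)^(1/4) / (R/R_☉)^(1/2)
T = 5772 × (7.35×10^3)^(1/4) / √(5.13) = 5772 × 9.259 / 2.265 = 2.360×10^4 K.

2.36×10^4 K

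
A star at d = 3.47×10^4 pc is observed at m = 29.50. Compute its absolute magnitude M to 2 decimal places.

M = m − 5 log₁₀(d/10 pc) = 29.50 − 5 log₁₀(3.47×10^4/10)
  = 29.50 − 5 × 3.540 = 29.50 − 17.70 = 11.80.

11.80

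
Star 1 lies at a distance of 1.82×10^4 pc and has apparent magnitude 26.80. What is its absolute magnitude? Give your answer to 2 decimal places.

M = m − 5 log₁₀(d/10 pc) = 26.80 − 5 log₁₀(1.82×10^4/10)
  = 26.80 − 5 × 3.260 = 26.80 − 16.30 = 10.50.

10.50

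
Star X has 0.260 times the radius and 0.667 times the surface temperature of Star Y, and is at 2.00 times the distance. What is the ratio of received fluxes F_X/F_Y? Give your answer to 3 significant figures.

0.00334

L_X/L_Y = (R_X/R_Y)²(T_X/T_Y)⁴ = (0.260)² × (0.667)⁴ = 0.01338.
F_X/F_Y = (L_X/L_Y)/(d_X/d_Y)² = 0.01338 / (2.00)² = 0.003345.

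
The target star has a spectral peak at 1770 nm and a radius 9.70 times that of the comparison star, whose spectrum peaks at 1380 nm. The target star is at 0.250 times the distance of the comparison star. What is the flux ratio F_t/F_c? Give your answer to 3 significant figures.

556

Wien's law: T_t/T_c = λ_c/λ_t = 1380/1770 = 0.7797.
L_t/L_c = (R_t/R_c)²(T_t/T_c)⁴ = (9.70)²(0.7797)⁴ = 34.77.
F_t/F_c = (L_t/L_c)/(d_t/d_c)² = 34.77/(0.250)² = 556.3.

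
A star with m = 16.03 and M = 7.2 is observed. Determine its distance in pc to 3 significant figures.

583 pc

m − M = 5 log₁₀(d/10 pc)
16.03 − (7.2) = 8.83 = 5 log₁₀(d/10)
d = 10 × 10^(8.83/5) = 10 × 10^1.766 = 583.4 pc.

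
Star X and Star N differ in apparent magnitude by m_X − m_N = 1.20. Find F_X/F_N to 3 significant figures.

0.331

F_X/F_N = 10^(−(m_X − m_N)/2.5) = 10^(-1.20/2.5) = 10^-0.480 = 0.3311.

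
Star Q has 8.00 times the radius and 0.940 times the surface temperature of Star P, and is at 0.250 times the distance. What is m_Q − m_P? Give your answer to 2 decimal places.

-7.26

L_Q/L_P = (8.00)²(0.940)⁴ = 49.97.
F_Q/F_P = (L_Q/L_P)/(d_Q/d_P)² = 49.97/0.06250 = 799.5.
m_Q − m_P = −2.5 log₁₀(799.5) = -7.26.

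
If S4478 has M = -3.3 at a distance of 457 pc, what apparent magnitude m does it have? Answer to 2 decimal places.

5.00

m = M + 5 log₁₀(d/10 pc) = -3.3 + 5 log₁₀(457/10)
  = -3.3 + 5 × 1.660 = -3.3 + 8.30 = 5.00.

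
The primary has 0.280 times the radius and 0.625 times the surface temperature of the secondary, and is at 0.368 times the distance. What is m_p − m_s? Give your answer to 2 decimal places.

2.63

L_p/L_s = (0.280)²(0.625)⁴ = 0.01196.
F_p/F_s = (L_p/L_s)/(d_p/d_s)² = 0.01196/0.1354 = 0.08834.
m_p − m_s = −2.5 log₁₀(0.08834) = 2.63.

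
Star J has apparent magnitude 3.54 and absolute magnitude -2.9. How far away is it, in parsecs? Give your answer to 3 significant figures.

m − M = 5 log₁₀(d/10 pc)
3.54 − (-2.9) = 6.44 = 5 log₁₀(d/10)
d = 10 × 10^(6.44/5) = 10 × 10^1.288 = 194.1 pc.

194 pc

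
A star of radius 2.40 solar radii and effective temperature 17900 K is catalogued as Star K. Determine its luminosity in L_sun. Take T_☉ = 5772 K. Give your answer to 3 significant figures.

533 L_sun

L/L_☉ = (R/R_☉)² (T/T_☉)⁴ = (2.40)² × (17900/5772)⁴
       = 5.760 × (3.101)⁴ = 5.760 × 92.49 = 532.8.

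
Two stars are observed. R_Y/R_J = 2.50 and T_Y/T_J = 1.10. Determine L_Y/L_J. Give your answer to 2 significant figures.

From the Stefan–Boltzmann law, L ∝ R²T⁴, so
L_Y/L_J = (R_Y/R_J)² (T_Y/T_J)⁴ = (2.50)² × (1.10)⁴ = 6.250 × 1.464 = 9.151.

9.2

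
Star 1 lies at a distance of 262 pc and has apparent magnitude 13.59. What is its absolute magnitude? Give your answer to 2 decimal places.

6.50

M = m − 5 log₁₀(d/10 pc) = 13.59 − 5 log₁₀(262/10)
  = 13.59 − 5 × 1.418 = 13.59 − 7.09 = 6.50.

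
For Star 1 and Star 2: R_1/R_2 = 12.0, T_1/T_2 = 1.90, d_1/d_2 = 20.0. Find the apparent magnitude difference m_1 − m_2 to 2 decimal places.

L_1/L_2 = (12.0)²(1.90)⁴ = 1877.
F_1/F_2 = (L_1/L_2)/(d_1/d_2)² = 1877/400.0 = 4.692.
m_1 − m_2 = −2.5 log₁₀(4.692) = -1.68.

-1.68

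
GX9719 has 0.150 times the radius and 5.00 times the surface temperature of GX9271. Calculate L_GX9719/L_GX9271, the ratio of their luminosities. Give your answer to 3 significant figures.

14.1

From the Stefan–Boltzmann law, L ∝ R²T⁴, so
L_GX9719/L_GX9271 = (R_GX9719/R_GX9271)² (T_GX9719/T_GX9271)⁴ = (0.150)² × (5.00)⁴ = 0.02250 × 625.0 = 14.06.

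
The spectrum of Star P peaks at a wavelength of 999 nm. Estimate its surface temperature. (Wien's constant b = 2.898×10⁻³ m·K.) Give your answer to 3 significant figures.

2.90×10^3 K

T = b/λ_max = 2.898×10⁻³ / (999×10⁻⁹) = 2901 K.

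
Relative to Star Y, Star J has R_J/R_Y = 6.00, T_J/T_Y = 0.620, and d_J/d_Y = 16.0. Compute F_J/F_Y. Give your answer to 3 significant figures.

0.0208

L_J/L_Y = (R_J/R_Y)²(T_J/T_Y)⁴ = (6.00)² × (0.620)⁴ = 5.319.
F_J/F_Y = (L_J/L_Y)/(d_J/d_Y)² = 5.319 / (16.0)² = 0.02078.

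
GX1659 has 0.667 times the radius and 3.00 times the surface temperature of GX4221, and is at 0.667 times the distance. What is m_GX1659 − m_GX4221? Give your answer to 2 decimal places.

-4.77

L_GX1659/L_GX4221 = (0.667)²(3.00)⁴ = 36.04.
F_GX1659/F_GX4221 = (L_GX1659/L_GX4221)/(d_GX1659/d_GX4221)² = 36.04/0.4449 = 81.00.
m_GX1659 − m_GX4221 = −2.5 log₁₀(81.00) = -4.77.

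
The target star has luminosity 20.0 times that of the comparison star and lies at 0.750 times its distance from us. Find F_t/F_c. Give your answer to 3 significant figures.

F = L/(4πd²), so F_t/F_c = (L_t/L_c) / (d_t/d_c)²
= 20.0 / (0.750)² = 20.0 / 0.5625 = 35.56.

35.6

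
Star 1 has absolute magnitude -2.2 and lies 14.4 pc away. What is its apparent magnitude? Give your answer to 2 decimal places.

m = M + 5 log₁₀(d/10 pc) = -2.2 + 5 log₁₀(14.4/10)
  = -2.2 + 5 × 0.158 = -2.2 + 0.79 = -1.41.

-1.41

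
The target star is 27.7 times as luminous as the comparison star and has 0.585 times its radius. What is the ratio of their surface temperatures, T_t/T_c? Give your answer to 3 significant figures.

L ∝ R²T⁴ gives T ∝ (L/R²)^(1/4), so
T_t/T_c = (27.7 / 0.585²)^(1/4) = (80.94)^(1/4) = 2.999.

3.00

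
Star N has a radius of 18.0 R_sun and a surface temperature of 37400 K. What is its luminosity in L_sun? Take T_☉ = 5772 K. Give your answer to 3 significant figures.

L/L_☉ = (R/R_☉)² (T/T_☉)⁴ = (18.0)² × (37400/5772)⁴
       = 324.0 × (6.480)⁴ = 324.0 × 1763 = 5.711×10^5.

5.71×10^5 L_sun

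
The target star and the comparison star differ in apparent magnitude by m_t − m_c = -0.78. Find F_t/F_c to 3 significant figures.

F_t/F_c = 10^(−(m_t − m_c)/2.5) = 10^(0.78/2.5) = 10^0.312 = 2.051.

2.05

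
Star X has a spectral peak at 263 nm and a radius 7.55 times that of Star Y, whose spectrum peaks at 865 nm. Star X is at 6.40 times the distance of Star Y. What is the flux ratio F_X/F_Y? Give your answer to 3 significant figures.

Wien's law: T_X/T_Y = λ_Y/λ_X = 865/263 = 3.289.
L_X/L_Y = (R_X/R_Y)²(T_X/T_Y)⁴ = (7.55)²(3.289)⁴ = 6670.
F_X/F_Y = (L_X/L_Y)/(d_X/d_Y)² = 6670/(6.40)² = 162.8.

163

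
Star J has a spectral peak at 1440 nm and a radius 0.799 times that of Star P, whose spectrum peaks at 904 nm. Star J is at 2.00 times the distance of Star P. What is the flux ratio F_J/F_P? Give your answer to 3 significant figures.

Wien's law: T_J/T_P = λ_P/λ_J = 904/1440 = 0.6278.
L_J/L_P = (R_J/R_P)²(T_J/T_P)⁴ = (0.799)²(0.6278)⁴ = 0.09916.
F_J/F_P = (L_J/L_P)/(d_J/d_P)² = 0.09916/(2.00)² = 0.02479.

0.0248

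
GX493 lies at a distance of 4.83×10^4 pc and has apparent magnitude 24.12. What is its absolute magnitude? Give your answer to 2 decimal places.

M = m − 5 log₁₀(d/10 pc) = 24.12 − 5 log₁₀(4.83×10^4/10)
  = 24.12 − 5 × 3.684 = 24.12 − 18.42 = 5.70.

5.70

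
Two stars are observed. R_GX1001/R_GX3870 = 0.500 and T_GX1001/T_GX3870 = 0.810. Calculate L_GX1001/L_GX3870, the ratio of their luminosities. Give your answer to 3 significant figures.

From the Stefan–Boltzmann law, L ∝ R²T⁴, so
L_GX1001/L_GX3870 = (R_GX1001/R_GX3870)² (T_GX1001/T_GX3870)⁴ = (0.500)² × (0.810)⁴ = 0.2500 × 0.4305 = 0.1076.

0.108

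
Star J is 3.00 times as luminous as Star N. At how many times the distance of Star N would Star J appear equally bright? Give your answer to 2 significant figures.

Equal flux requires L_J/d_J² = L_N/d_N², so d_J/d_N = √(L_J/L_N)
= √(3.00) = 1.732.

1.7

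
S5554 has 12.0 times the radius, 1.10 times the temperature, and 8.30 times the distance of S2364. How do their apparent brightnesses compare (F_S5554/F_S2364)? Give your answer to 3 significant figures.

L_S5554/L_S2364 = (R_S5554/R_S2364)²(T_S5554/T_S2364)⁴ = (12.0)² × (1.10)⁴ = 210.8.
F_S5554/F_S2364 = (L_S5554/L_S2364)/(d_S5554/d_S2364)² = 210.8 / (8.30)² = 3.060.

3.06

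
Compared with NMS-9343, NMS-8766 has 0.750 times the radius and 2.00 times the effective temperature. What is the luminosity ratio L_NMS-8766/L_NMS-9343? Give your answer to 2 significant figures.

From the Stefan–Boltzmann law, L ∝ R²T⁴, so
L_NMS-8766/L_NMS-9343 = (R_NMS-8766/R_NMS-9343)² (T_NMS-8766/T_NMS-9343)⁴ = (0.750)² × (2.00)⁴ = 0.5625 × 16.00 = 9.000.

9.0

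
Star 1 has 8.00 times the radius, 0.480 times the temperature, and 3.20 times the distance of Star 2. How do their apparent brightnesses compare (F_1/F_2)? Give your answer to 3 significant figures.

L_1/L_2 = (R_1/R_2)²(T_1/T_2)⁴ = (8.00)² × (0.480)⁴ = 3.397.
F_1/F_2 = (L_1/L_2)/(d_1/d_2)² = 3.397 / (3.20)² = 0.3318.

0.332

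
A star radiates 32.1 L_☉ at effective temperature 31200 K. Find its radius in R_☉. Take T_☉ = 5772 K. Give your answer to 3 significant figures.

R/R_☉ = √(L/L_☉) / (T/T_☉)² = √(32.1) / (5.405)²
       = 5.666 / 29.22 = 0.1939.

0.194 R_☉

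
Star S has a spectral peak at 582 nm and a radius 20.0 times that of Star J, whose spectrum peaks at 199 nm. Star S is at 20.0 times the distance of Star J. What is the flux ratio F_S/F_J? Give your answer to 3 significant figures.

0.0137

Wien's law: T_S/T_J = λ_J/λ_S = 199/582 = 0.3419.
L_S/L_J = (R_S/R_J)²(T_S/T_J)⁴ = (20.0)²(0.3419)⁴ = 5.467.
F_S/F_J = (L_S/L_J)/(d_S/d_J)² = 5.467/(20.0)² = 0.01367.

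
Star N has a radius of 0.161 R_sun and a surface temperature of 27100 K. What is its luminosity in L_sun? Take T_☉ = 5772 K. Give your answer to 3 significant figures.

L/L_☉ = (R/R_☉)² (T/T_☉)⁴ = (0.161)² × (27100/5772)⁴
       = 0.02592 × (4.695)⁴ = 0.02592 × 485.9 = 12.60.

12.6 L_sun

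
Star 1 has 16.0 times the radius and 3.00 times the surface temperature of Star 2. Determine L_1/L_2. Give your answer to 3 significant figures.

From the Stefan–Boltzmann law, L ∝ R²T⁴, so
L_1/L_2 = (R_1/R_2)² (T_1/T_2)⁴ = (16.0)² × (3.00)⁴ = 256.0 × 81.00 = 2.074×10^4.

2.07×10^4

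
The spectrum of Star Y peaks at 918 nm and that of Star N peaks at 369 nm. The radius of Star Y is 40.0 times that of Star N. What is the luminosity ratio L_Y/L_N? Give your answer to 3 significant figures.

Wien's law gives T ∝ 1/λ_max, so T_Y/T_N = λ_N/λ_Y = 369/918 = 0.4020.
Then L ∝ R²T⁴ gives L_Y/L_N = (40.0)² × (0.4020)⁴ = 1600 × 0.02611 = 41.77.

41.8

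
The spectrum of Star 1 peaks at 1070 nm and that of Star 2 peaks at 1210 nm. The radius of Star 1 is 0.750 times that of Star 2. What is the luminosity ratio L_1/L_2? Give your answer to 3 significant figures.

Wien's law gives T ∝ 1/λ_max, so T_1/T_2 = λ_2/λ_1 = 1210/1070 = 1.131.
Then L ∝ R²T⁴ gives L_1/L_2 = (0.750)² × (1.131)⁴ = 0.5625 × 1.635 = 0.9199.

0.920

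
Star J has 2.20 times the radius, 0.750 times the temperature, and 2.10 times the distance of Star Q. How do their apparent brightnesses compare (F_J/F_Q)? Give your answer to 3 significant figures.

L_J/L_Q = (R_J/R_Q)²(T_J/T_Q)⁴ = (2.20)² × (0.750)⁴ = 1.531.
F_J/F_Q = (L_J/L_Q)/(d_J/d_Q)² = 1.531 / (2.10)² = 0.3473.

0.347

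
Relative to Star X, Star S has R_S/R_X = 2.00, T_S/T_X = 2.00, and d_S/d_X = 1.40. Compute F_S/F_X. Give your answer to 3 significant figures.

L_S/L_X = (R_S/R_X)²(T_S/T_X)⁴ = (2.00)² × (2.00)⁴ = 64.00.
F_S/F_X = (L_S/L_X)/(d_S/d_X)² = 64.00 / (1.40)² = 32.65.

32.7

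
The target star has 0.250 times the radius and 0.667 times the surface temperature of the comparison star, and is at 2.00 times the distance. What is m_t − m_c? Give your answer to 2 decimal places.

L_t/L_c = (0.250)²(0.667)⁴ = 0.01237.
F_t/F_c = (L_t/L_c)/(d_t/d_c)² = 0.01237/4.000 = 0.003093.
m_t − m_c = −2.5 log₁₀(0.003093) = 6.27.

6.27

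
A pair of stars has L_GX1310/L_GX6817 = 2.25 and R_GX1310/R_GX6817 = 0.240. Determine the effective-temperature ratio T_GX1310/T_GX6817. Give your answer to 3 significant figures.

L ∝ R²T⁴ gives T ∝ (L/R²)^(1/4), so
T_GX1310/T_GX6817 = (2.25 / 0.240²)^(1/4) = (39.06)^(1/4) = 2.500.

2.50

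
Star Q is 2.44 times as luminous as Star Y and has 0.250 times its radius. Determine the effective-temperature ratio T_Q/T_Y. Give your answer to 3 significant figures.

L ∝ R²T⁴ gives T ∝ (L/R²)^(1/4), so
T_Q/T_Y = (2.44 / 0.250²)^(1/4) = (39.04)^(1/4) = 2.500.

2.50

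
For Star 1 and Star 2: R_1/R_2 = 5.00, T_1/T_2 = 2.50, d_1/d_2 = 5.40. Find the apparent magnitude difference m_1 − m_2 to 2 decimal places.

L_1/L_2 = (5.00)²(2.50)⁴ = 976.6.
F_1/F_2 = (L_1/L_2)/(d_1/d_2)² = 976.6/29.16 = 33.49.
m_1 − m_2 = −2.5 log₁₀(33.49) = -3.81.

-3.81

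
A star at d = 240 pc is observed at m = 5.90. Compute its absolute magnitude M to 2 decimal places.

-1.00

M = m − 5 log₁₀(d/10 pc) = 5.90 − 5 log₁₀(240/10)
  = 5.90 − 5 × 1.380 = 5.90 − 6.90 = -1.00.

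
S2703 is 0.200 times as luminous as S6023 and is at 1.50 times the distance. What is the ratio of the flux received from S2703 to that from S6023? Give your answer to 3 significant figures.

0.0889

F = L/(4πd²), so F_S2703/F_S6023 = (L_S2703/L_S6023) / (d_S2703/d_S6023)²
= 0.200 / (1.50)² = 0.200 / 2.250 = 0.08889.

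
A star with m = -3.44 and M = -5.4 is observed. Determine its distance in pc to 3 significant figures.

m − M = 5 log₁₀(d/10 pc)
-3.44 − (-5.4) = 1.96 = 5 log₁₀(d/10)
d = 10 × 10^(1.96/5) = 10 × 10^0.392 = 24.66 pc.

24.7 pc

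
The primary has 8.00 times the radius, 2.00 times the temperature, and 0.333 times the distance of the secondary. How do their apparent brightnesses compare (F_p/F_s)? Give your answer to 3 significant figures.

9.23×10^3

L_p/L_s = (R_p/R_s)²(T_p/T_s)⁴ = (8.00)² × (2.00)⁴ = 1024.
F_p/F_s = (L_p/L_s)/(d_p/d_s)² = 1024 / (0.333)² = 9234.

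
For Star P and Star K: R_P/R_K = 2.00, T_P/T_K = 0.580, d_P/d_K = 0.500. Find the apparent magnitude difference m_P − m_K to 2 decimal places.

-0.64

L_P/L_K = (2.00)²(0.580)⁴ = 0.4527.
F_P/F_K = (L_P/L_K)/(d_P/d_K)² = 0.4527/0.2500 = 1.811.
m_P − m_K = −2.5 log₁₀(1.811) = -0.64.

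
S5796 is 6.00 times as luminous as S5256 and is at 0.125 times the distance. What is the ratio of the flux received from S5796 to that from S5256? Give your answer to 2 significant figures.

F = L/(4πd²), so F_S5796/F_S5256 = (L_S5796/L_S5256) / (d_S5796/d_S5256)²
= 6.00 / (0.125)² = 6.00 / 0.01562 = 384.0.

3.8×10^2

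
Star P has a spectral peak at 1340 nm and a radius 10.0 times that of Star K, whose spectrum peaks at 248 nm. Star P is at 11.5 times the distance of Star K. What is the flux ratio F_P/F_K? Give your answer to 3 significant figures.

Wien's law: T_P/T_K = λ_K/λ_P = 248/1340 = 0.1851.
L_P/L_K = (R_P/R_K)²(T_P/T_K)⁴ = (10.0)²(0.1851)⁴ = 0.1173.
F_P/F_K = (L_P/L_K)/(d_P/d_K)² = 0.1173/(11.5)² = 8.871×10^-4.

8.87×10^-4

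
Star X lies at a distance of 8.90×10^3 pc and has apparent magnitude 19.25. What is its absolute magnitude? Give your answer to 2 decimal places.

M = m − 5 log₁₀(d/10 pc) = 19.25 − 5 log₁₀(8.90×10^3/10)
  = 19.25 − 5 × 2.949 = 19.25 − 14.75 = 4.50.

4.50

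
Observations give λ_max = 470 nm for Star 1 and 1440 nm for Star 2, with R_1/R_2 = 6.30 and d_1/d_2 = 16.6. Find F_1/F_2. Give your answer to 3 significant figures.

12.7

Wien's law: T_1/T_2 = λ_2/λ_1 = 1440/470 = 3.064.
L_1/L_2 = (R_1/R_2)²(T_1/T_2)⁴ = (6.30)²(3.064)⁴ = 3497.
F_1/F_2 = (L_1/L_2)/(d_1/d_2)² = 3497/(16.6)² = 12.69.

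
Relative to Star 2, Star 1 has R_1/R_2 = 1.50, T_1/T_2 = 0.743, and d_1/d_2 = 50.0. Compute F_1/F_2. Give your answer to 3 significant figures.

2.74×10^-4

L_1/L_2 = (R_1/R_2)²(T_1/T_2)⁴ = (1.50)² × (0.743)⁴ = 0.6857.
F_1/F_2 = (L_1/L_2)/(d_1/d_2)² = 0.6857 / (50.0)² = 2.743×10^-4.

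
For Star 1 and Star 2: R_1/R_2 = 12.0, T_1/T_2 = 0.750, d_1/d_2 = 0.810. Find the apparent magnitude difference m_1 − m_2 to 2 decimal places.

L_1/L_2 = (12.0)²(0.750)⁴ = 45.56.
F_1/F_2 = (L_1/L_2)/(d_1/d_2)² = 45.56/0.6561 = 69.44.
m_1 − m_2 = −2.5 log₁₀(69.44) = -4.60.

-4.60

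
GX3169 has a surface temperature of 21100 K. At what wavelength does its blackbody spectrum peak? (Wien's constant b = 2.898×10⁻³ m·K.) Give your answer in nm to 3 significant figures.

137 nm

λ_max = b/T = 2.898×10⁻³ / 21100 = 1.37×10^-7 m = 137.3 nm.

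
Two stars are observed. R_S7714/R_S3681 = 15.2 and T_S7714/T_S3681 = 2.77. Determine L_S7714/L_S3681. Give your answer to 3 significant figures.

1.36×10^4

From the Stefan–Boltzmann law, L ∝ R²T⁴, so
L_S7714/L_S3681 = (R_S7714/R_S3681)² (T_S7714/T_S3681)⁴ = (15.2)² × (2.77)⁴ = 231.0 × 58.87 = 1.360×10^4.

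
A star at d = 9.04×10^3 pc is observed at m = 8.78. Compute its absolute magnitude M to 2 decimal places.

-6.00

M = m − 5 log₁₀(d/10 pc) = 8.78 − 5 log₁₀(9.04×10^3/10)
  = 8.78 − 5 × 2.956 = 8.78 − 14.78 = -6.00.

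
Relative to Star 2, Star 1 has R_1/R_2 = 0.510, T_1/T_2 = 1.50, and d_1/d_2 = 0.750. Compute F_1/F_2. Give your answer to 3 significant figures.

2.34

L_1/L_2 = (R_1/R_2)²(T_1/T_2)⁴ = (0.510)² × (1.50)⁴ = 1.317.
F_1/F_2 = (L_1/L_2)/(d_1/d_2)² = 1.317 / (0.750)² = 2.341.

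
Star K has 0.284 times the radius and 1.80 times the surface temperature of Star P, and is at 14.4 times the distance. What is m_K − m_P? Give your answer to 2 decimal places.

5.97

L_K/L_P = (0.284)²(1.80)⁴ = 0.8467.
F_K/F_P = (L_K/L_P)/(d_K/d_P)² = 0.8467/207.4 = 0.004083.
m_K − m_P = −2.5 log₁₀(0.004083) = 5.97.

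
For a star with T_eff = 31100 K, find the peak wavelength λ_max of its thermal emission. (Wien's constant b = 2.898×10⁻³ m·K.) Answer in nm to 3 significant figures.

93.2 nm

λ_max = b/T = 2.898×10⁻³ / 31100 = 9.32×10^-8 m = 93.18 nm.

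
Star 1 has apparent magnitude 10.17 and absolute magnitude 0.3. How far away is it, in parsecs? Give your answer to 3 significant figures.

m − M = 5 log₁₀(d/10 pc)
10.17 − (0.3) = 9.87 = 5 log₁₀(d/10)
d = 10 × 10^(9.87/5) = 10 × 10^1.974 = 941.9 pc.

942 pc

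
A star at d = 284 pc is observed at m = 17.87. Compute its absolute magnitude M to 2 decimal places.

M = m − 5 log₁₀(d/10 pc) = 17.87 − 5 log₁₀(284/10)
  = 17.87 − 5 × 1.453 = 17.87 − 7.27 = 10.60.

10.60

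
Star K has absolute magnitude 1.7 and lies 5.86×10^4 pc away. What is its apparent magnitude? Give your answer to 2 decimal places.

20.54

m = M + 5 log₁₀(d/10 pc) = 1.7 + 5 log₁₀(5.86×10^4/10)
  = 1.7 + 5 × 3.768 = 1.7 + 18.84 = 20.54.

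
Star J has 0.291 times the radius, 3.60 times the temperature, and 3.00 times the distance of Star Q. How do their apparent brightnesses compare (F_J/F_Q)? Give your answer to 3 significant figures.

1.58

L_J/L_Q = (R_J/R_Q)²(T_J/T_Q)⁴ = (0.291)² × (3.60)⁴ = 14.22.
F_J/F_Q = (L_J/L_Q)/(d_J/d_Q)² = 14.22 / (3.00)² = 1.580.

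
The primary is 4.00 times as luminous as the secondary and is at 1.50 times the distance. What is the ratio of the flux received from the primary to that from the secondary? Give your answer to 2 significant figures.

F = L/(4πd²), so F_p/F_s = (L_p/L_s) / (d_p/d_s)²
= 4.00 / (1.50)² = 4.00 / 2.250 = 1.778.

1.8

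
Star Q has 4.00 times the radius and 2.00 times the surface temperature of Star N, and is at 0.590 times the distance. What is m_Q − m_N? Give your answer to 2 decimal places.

-7.17

L_Q/L_N = (4.00)²(2.00)⁴ = 256.0.
F_Q/F_N = (L_Q/L_N)/(d_Q/d_N)² = 256.0/0.3481 = 735.4.
m_Q − m_N = −2.5 log₁₀(735.4) = -7.17.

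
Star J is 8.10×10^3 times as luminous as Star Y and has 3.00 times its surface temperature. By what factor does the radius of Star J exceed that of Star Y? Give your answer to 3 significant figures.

10.0

L ∝ R²T⁴ gives R ∝ √L / T², so
R_J/R_Y = √(8.10×10^3) / (3.00)² = 90.00 / 9.000 = 10.00.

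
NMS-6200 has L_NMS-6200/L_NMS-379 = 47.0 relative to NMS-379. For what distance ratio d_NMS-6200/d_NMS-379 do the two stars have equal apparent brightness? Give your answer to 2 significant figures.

Equal flux requires L_NMS-6200/d_NMS-6200² = L_NMS-379/d_NMS-379², so d_NMS-6200/d_NMS-379 = √(L_NMS-6200/L_NMS-379)
= √(47.0) = 6.856.

6.9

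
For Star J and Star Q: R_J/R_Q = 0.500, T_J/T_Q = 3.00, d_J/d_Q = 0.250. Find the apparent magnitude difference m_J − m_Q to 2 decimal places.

L_J/L_Q = (0.500)²(3.00)⁴ = 20.25.
F_J/F_Q = (L_J/L_Q)/(d_J/d_Q)² = 20.25/0.06250 = 324.0.
m_J − m_Q = −2.5 log₁₀(324.0) = -6.28.

-6.28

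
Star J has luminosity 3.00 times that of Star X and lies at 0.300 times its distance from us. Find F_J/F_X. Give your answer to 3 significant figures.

33.3

F = L/(4πd²), so F_J/F_X = (L_J/L_X) / (d_J/d_X)²
= 3.00 / (0.300)² = 3.00 / 0.09000 = 33.33.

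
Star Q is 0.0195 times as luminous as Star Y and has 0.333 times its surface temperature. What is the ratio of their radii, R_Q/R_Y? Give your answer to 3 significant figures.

L ∝ R²T⁴ gives R ∝ √L / T², so
R_Q/R_Y = √(0.0195) / (0.333)² = 0.1396 / 0.1109 = 1.259.

1.26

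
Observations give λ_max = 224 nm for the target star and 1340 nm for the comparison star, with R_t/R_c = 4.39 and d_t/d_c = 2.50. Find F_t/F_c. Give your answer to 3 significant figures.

3.95×10^3

Wien's law: T_t/T_c = λ_c/λ_t = 1340/224 = 5.982.
L_t/L_c = (R_t/R_c)²(T_t/T_c)⁴ = (4.39)²(5.982)⁴ = 2.468×10^4.
F_t/F_c = (L_t/L_c)/(d_t/d_c)² = 2.468×10^4/(2.50)² = 3949.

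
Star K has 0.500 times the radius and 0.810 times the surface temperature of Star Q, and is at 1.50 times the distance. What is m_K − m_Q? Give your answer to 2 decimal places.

L_K/L_Q = (0.500)²(0.810)⁴ = 0.1076.
F_K/F_Q = (L_K/L_Q)/(d_K/d_Q)² = 0.1076/2.250 = 0.04783.
m_K − m_Q = −2.5 log₁₀(0.04783) = 3.30.

3.30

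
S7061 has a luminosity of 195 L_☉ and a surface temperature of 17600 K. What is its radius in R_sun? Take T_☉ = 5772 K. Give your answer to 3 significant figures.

R/R_☉ = √(L/L_☉) / (T/T_☉)² = √(195) / (3.049)²
       = 13.96 / 9.298 = 1.502.

1.50 R_sun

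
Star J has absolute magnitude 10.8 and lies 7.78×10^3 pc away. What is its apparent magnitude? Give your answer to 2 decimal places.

m = M + 5 log₁₀(d/10 pc) = 10.8 + 5 log₁₀(7.78×10^3/10)
  = 10.8 + 5 × 2.891 = 10.8 + 14.45 = 25.25.

25.25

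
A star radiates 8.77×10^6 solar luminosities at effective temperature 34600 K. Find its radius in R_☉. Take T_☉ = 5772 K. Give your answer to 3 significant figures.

82.4 R_☉

R/R_☉ = √(L/L_☉) / (T/T_☉)² = √(8.77×10^6) / (5.994)²
       = 2961 / 35.93 = 82.41.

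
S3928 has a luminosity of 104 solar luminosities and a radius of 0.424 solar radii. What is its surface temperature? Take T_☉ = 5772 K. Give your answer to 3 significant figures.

2.83×10^4 K

T/T_☉ = (L/L_☉)^(1/4) / (R/R_☉)^(1/2)
T = 5772 × (104)^(1/4) / √(0.424) = 5772 × 3.193 / 0.6512 = 2.831×10^4 K.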